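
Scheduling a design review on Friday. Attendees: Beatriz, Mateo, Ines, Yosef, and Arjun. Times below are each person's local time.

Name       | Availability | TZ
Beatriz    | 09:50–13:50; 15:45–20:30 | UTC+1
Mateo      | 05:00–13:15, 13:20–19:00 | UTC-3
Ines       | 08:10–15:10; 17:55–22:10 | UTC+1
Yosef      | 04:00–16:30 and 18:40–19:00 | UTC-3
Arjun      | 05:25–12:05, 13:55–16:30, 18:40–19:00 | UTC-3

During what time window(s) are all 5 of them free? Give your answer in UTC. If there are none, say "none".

Beatriz in UTC: 08:50-12:50, 14:45-19:30 (subtract 1h to convert from UTC+1).
Mateo in UTC: 08:00-16:15, 16:20-22:00 (add 3h to convert from UTC-3).
Ines in UTC: 07:10-14:10, 16:55-21:10 (subtract 1h to convert from UTC+1).
Yosef in UTC: 07:00-19:30, 21:40-22:00 (add 3h to convert from UTC-3).
Arjun in UTC: 08:25-15:05, 16:55-19:30, 21:40-22:00 (add 3h to convert from UTC-3).
Beatriz ∩ Mateo: 08:50-12:50, 14:45-16:15, 16:20-19:30.
Beatriz ∩ Mateo ∩ Ines: 08:50-12:50, 16:55-19:30.
Beatriz ∩ Mateo ∩ Ines ∩ Yosef: 08:50-12:50, 16:55-19:30.
Beatriz ∩ Mateo ∩ Ines ∩ Yosef ∩ Arjun: 08:50-12:50, 16:55-19:30.

08:50-12:50, 16:55-19:30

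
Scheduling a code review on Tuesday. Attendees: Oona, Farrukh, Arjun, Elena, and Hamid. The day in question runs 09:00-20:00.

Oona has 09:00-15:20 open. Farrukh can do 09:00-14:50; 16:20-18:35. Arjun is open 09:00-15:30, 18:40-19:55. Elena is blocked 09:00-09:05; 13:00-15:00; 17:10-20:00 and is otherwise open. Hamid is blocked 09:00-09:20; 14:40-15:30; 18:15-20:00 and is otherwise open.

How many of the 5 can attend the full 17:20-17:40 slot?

Oona free: 09:00-15:20.
Farrukh free: 09:00-14:50, 16:20-18:35.
Arjun free: 09:00-15:30, 18:40-19:55.
Elena free: 09:05-13:00, 15:00-17:10 (invert busy blocks within the working day).
Hamid free: 09:20-14:40, 15:30-18:15 (invert busy blocks within the working day).
Farrukh and Hamid can make the full 17:20-17:40 slot — that's 2.

2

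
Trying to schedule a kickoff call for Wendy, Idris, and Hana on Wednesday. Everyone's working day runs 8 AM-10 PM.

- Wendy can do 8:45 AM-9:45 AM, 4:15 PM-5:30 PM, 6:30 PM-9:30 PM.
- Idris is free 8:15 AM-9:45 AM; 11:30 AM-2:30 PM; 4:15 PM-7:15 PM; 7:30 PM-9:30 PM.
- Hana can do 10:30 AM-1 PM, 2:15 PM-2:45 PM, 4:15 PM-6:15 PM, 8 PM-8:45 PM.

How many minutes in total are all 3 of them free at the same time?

Wendy ∩ Idris: 08:45-09:45, 16:15-17:30, 18:30-19:15, 19:30-21:30.
Wendy ∩ Idris ∩ Hana: 16:15-17:30, 20:00-20:45.
Summing the common windows: 75 + 45 = 120 minutes.

120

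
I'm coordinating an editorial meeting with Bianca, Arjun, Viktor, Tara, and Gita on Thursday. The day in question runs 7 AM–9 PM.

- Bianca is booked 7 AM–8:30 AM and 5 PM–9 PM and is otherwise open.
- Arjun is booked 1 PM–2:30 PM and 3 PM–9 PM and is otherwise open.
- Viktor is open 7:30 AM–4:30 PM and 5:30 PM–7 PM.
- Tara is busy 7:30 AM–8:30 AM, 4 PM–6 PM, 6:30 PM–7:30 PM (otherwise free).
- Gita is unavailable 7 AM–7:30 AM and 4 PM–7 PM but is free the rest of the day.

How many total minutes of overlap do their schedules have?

Bianca free: 08:30-17:00 (invert busy blocks within the working day).
Arjun free: 07:00-13:00, 14:30-15:00 (invert busy blocks within the working day).
Viktor free: 07:30-16:30, 17:30-19:00.
Tara free: 07:00-07:30, 08:30-16:00, 18:00-18:30, 19:30-21:00 (invert busy blocks within the working day).
Gita free: 07:30-16:00, 19:00-21:00 (invert busy blocks within the working day).
Bianca ∩ Arjun: 08:30-13:00, 14:30-15:00.
Bianca ∩ Arjun ∩ Viktor: 08:30-13:00, 14:30-15:00.
Bianca ∩ Arjun ∩ Viktor ∩ Tara: 08:30-13:00, 14:30-15:00.
Bianca ∩ Arjun ∩ Viktor ∩ Tara ∩ Gita: 08:30-13:00, 14:30-15:00.
Those are the intersection windows.
Summing the common windows: 270 + 30 = 300 minutes.

300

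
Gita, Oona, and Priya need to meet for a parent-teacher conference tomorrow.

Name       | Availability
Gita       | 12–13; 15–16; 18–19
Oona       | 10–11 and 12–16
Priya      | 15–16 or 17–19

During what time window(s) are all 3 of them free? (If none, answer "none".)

Gita ∩ Oona: 12:00-13:00, 15:00-16:00.
Gita ∩ Oona ∩ Priya: 15:00-16:00.

15:00-16:00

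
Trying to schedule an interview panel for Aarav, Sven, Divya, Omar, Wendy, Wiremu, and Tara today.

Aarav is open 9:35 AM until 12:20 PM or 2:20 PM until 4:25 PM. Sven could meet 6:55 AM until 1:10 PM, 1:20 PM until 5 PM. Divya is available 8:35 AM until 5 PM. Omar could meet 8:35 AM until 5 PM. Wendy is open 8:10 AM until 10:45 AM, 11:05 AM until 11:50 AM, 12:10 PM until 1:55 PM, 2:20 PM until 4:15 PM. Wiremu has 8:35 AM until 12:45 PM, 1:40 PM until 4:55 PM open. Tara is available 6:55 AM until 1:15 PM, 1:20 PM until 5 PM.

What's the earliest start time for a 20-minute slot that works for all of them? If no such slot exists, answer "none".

Aarav ∩ Sven: 09:35-12:20, 14:20-16:25.
Aarav ∩ Sven ∩ Divya: 09:35-12:20, 14:20-16:25.
Aarav ∩ Sven ∩ Divya ∩ Omar: 09:35-12:20, 14:20-16:25.
Aarav ∩ Sven ∩ Divya ∩ Omar ∩ Wendy: 09:35-10:45, 11:05-11:50, 12:10-12:20, 14:20-16:15.
Aarav ∩ Sven ∩ Divya ∩ Omar ∩ Wendy ∩ Wiremu: 09:35-10:45, 11:05-11:50, 12:10-12:20, 14:20-16:15.
Aarav ∩ Sven ∩ Divya ∩ Omar ∩ Wendy ∩ Wiremu ∩ Tara: 09:35-10:45, 11:05-11:50, 12:10-12:20, 14:20-16:15.
The first common window of at least 20 minutes is 09:35-10:45, so the earliest start is 09:35.

09:35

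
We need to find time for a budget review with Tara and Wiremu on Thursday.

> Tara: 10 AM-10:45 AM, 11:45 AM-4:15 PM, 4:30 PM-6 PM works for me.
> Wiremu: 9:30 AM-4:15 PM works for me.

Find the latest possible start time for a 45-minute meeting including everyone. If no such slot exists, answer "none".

Tara ∩ Wiremu: 10:00-10:45, 11:45-16:15.
The last common window of at least 45 minutes is 11:45-16:15; a 45-minute meeting can start as late as 15:30 and still end by 16:15.

15:30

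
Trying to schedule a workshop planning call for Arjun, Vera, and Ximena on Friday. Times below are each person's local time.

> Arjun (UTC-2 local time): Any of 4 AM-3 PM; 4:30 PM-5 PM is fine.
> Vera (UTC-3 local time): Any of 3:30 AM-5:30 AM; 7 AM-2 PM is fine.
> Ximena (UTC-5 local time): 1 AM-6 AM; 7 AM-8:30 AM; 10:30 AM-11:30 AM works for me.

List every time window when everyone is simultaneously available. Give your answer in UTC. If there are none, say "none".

06:30-08:30, 10:00-11:00, 12:00-13:30, 15:30-16:30

Arjun in UTC: 06:00-17:00, 18:30-19:00 (add 2h to convert from UTC-2).
Vera in UTC: 06:30-08:30, 10:00-17:00 (add 3h to convert from UTC-3).
Ximena in UTC: 06:00-11:00, 12:00-13:30, 15:30-16:30 (add 5h to convert from UTC-5).
Arjun ∩ Vera: 06:30-08:30, 10:00-17:00.
Arjun ∩ Vera ∩ Ximena: 06:30-08:30, 10:00-11:00, 12:00-13:30, 15:30-16:30.
Those are the intersection windows.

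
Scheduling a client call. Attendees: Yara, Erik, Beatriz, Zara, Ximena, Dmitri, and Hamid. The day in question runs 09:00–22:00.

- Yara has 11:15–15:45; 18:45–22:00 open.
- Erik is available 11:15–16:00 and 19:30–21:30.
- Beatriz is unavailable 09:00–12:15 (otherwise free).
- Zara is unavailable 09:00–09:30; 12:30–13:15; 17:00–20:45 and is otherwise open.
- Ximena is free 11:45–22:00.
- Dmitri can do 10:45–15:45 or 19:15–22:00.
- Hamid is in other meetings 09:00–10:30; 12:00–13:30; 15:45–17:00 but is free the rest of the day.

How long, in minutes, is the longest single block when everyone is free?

Yara free: 11:15-15:45, 18:45-22:00.
Erik free: 11:15-16:00, 19:30-21:30.
Beatriz free: 12:15-22:00 (invert busy blocks within the working day).
Zara free: 09:30-12:30, 13:15-17:00, 20:45-22:00 (invert busy blocks within the working day).
Ximena free: 11:45-22:00.
Dmitri free: 10:45-15:45, 19:15-22:00.
Hamid free: 10:30-12:00, 13:30-15:45, 17:00-22:00 (invert busy blocks within the working day).
Yara ∩ Erik: 11:15-15:45, 19:30-21:30.
Yara ∩ Erik ∩ Beatriz: 12:15-15:45, 19:30-21:30.
Yara ∩ Erik ∩ Beatriz ∩ Zara: 12:15-12:30, 13:15-15:45, 20:45-21:30.
Yara ∩ Erik ∩ Beatriz ∩ Zara ∩ Ximena: 12:15-12:30, 13:15-15:45, 20:45-21:30.
Yara ∩ Erik ∩ Beatriz ∩ Zara ∩ Ximena ∩ Dmitri: 12:15-12:30, 13:15-15:45, 20:45-21:30.
Yara ∩ Erik ∩ Beatriz ∩ Zara ∩ Ximena ∩ Dmitri ∩ Hamid: 13:30-15:45, 20:45-21:30.
The longest is 13:30-15:45 at 135 minutes.

135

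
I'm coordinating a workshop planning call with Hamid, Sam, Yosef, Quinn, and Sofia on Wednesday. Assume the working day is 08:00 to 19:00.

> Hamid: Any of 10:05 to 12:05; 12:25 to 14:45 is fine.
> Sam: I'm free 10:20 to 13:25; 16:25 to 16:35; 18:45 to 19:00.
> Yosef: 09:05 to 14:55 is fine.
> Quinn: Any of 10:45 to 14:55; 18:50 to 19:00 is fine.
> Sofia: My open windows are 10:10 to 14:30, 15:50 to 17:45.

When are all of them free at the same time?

Hamid ∩ Sam: 10:20-12:05, 12:25-13:25.
Hamid ∩ Sam ∩ Yosef: 10:20-12:05, 12:25-13:25.
Hamid ∩ Sam ∩ Yosef ∩ Quinn: 10:45-12:05, 12:25-13:25.
Hamid ∩ Sam ∩ Yosef ∩ Quinn ∩ Sofia: 10:45-12:05, 12:25-13:25.
So the common availability across everyone is 10:45-12:05, 12:25-13:25.

10:45-12:05, 12:25-13:25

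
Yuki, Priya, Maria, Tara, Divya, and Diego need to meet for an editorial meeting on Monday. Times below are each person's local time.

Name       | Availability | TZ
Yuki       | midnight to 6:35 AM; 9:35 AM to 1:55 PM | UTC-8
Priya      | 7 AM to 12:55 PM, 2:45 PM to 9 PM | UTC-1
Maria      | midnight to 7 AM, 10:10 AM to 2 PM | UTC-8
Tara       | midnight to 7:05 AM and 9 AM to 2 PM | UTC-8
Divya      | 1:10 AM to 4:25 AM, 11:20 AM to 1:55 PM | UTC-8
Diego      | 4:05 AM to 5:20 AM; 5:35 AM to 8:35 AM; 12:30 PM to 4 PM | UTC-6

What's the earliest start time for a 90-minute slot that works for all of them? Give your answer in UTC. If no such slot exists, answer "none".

Yuki in UTC: 08:00-14:35, 17:35-21:55 (add 8h to convert from UTC-8).
Priya in UTC: 08:00-13:55, 15:45-22:00 (add 1h to convert from UTC-1).
Maria in UTC: 08:00-15:00, 18:10-22:00 (add 8h to convert from UTC-8).
Tara in UTC: 08:00-15:05, 17:00-22:00 (add 8h to convert from UTC-8).
Divya in UTC: 09:10-12:25, 19:20-21:55 (add 8h to convert from UTC-8).
Diego in UTC: 10:05-11:20, 11:35-14:35, 18:30-22:00 (add 6h to convert from UTC-6).
Yuki ∩ Priya: 08:00-13:55, 17:35-21:55.
Yuki ∩ Priya ∩ Maria: 08:00-13:55, 18:10-21:55.
Yuki ∩ Priya ∩ Maria ∩ Tara: 08:00-13:55, 18:10-21:55.
Yuki ∩ Priya ∩ Maria ∩ Tara ∩ Divya: 09:10-12:25, 19:20-21:55.
Yuki ∩ Priya ∩ Maria ∩ Tara ∩ Divya ∩ Diego: 10:05-11:20, 11:35-12:25, 19:20-21:55.
Those are the intersection windows.
The first common window of at least 90 minutes is 19:20-21:55, so the earliest start is 19:20.

19:20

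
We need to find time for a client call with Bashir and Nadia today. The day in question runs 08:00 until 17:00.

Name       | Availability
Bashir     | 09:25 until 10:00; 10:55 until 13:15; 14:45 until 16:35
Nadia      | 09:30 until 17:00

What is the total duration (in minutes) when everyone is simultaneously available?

280

Bashir ∩ Nadia: 09:30-10:00, 10:55-13:15, 14:45-16:35.
Summing the common windows: 30 + 140 + 110 = 280 minutes.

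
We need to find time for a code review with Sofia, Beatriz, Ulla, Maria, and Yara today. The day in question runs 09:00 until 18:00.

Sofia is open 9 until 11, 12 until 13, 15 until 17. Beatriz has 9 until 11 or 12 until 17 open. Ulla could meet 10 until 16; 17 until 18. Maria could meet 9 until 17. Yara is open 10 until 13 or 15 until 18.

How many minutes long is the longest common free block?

60

Sofia ∩ Beatriz: 09:00-11:00, 12:00-13:00, 15:00-17:00.
Sofia ∩ Beatriz ∩ Ulla: 10:00-11:00, 12:00-13:00, 15:00-16:00.
Sofia ∩ Beatriz ∩ Ulla ∩ Maria: 10:00-11:00, 12:00-13:00, 15:00-16:00.
Sofia ∩ Beatriz ∩ Ulla ∩ Maria ∩ Yara: 10:00-11:00, 12:00-13:00, 15:00-16:00.
The longest is 10:00-11:00 at 60 minutes.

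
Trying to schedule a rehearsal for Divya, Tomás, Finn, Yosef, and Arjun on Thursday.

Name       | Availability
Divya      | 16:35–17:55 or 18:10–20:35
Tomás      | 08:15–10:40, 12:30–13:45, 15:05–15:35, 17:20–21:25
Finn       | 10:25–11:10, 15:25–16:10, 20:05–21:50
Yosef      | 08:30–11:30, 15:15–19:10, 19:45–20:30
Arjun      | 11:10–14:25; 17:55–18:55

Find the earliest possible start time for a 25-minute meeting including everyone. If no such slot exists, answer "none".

none

Divya ∩ Tomás: 17:20-17:55, 18:10-20:35.
Divya ∩ Tomás ∩ Finn: 20:05-20:35.
Divya ∩ Tomás ∩ Finn ∩ Yosef: 20:05-20:30.
Divya ∩ Tomás ∩ Finn ∩ Yosef ∩ Arjun: ∅.
There is no time when everyone is free.
No common window is at least 25 minutes long.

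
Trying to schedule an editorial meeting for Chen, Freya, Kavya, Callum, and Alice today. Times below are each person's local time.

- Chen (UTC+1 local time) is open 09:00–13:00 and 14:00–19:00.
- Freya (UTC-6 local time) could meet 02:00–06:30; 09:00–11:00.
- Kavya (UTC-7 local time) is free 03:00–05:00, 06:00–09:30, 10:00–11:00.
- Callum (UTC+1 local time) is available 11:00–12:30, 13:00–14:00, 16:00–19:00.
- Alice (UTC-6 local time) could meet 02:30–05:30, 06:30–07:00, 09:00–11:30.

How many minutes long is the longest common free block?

Chen in UTC: 08:00-12:00, 13:00-18:00 (subtract 1h to convert from UTC+1).
Freya in UTC: 08:00-12:30, 15:00-17:00 (add 6h to convert from UTC-6).
Kavya in UTC: 10:00-12:00, 13:00-16:30, 17:00-18:00 (add 7h to convert from UTC-7).
Callum in UTC: 10:00-11:30, 12:00-13:00, 15:00-18:00 (subtract 1h to convert from UTC+1).
Alice in UTC: 08:30-11:30, 12:30-13:00, 15:00-17:30 (add 6h to convert from UTC-6).
Chen ∩ Freya: 08:00-12:00, 15:00-17:00.
Chen ∩ Freya ∩ Kavya: 10:00-12:00, 15:00-16:30.
Chen ∩ Freya ∩ Kavya ∩ Callum: 10:00-11:30, 15:00-16:30.
Chen ∩ Freya ∩ Kavya ∩ Callum ∩ Alice: 10:00-11:30, 15:00-16:30.
The longest is 10:00-11:30 at 90 minutes.

90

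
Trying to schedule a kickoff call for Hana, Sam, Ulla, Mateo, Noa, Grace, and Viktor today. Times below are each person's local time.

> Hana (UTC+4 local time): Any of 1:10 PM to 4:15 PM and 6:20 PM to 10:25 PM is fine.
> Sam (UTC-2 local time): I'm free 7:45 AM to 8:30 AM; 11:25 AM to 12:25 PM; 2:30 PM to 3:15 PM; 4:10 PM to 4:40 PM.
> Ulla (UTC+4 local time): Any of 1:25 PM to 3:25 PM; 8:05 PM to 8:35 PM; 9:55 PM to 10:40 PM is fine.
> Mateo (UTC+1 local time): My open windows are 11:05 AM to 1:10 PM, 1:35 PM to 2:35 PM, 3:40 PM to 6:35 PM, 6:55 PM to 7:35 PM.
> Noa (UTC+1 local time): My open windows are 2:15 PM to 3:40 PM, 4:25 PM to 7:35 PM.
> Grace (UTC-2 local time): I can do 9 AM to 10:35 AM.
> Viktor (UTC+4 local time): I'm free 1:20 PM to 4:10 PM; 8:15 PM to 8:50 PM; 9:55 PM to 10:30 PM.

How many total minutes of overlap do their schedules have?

0

Hana in UTC: 09:10-12:15, 14:20-18:25 (subtract 4h to convert from UTC+4).
Sam in UTC: 09:45-10:30, 13:25-14:25, 16:30-17:15, 18:10-18:40 (add 2h to convert from UTC-2).
Ulla in UTC: 09:25-11:25, 16:05-16:35, 17:55-18:40 (subtract 4h to convert from UTC+4).
Mateo in UTC: 10:05-12:10, 12:35-13:35, 14:40-17:35, 17:55-18:35 (subtract 1h to convert from UTC+1).
Noa in UTC: 13:15-14:40, 15:25-18:35 (subtract 1h to convert from UTC+1).
Grace in UTC: 11:00-12:35 (add 2h to convert from UTC-2).
Viktor in UTC: 09:20-12:10, 16:15-16:50, 17:55-18:30 (subtract 4h to convert from UTC+4).
Hana ∩ Sam: 09:45-10:30, 14:20-14:25, 16:30-17:15, 18:10-18:25.
Hana ∩ Sam ∩ Ulla: 09:45-10:30, 16:30-16:35, 18:10-18:25.
Hana ∩ Sam ∩ Ulla ∩ Mateo: 10:05-10:30, 16:30-16:35, 18:10-18:25.
Hana ∩ Sam ∩ Ulla ∩ Mateo ∩ Noa: 16:30-16:35, 18:10-18:25.
Hana ∩ Sam ∩ Ulla ∩ Mateo ∩ Noa ∩ Grace: ∅.
Hana ∩ Sam ∩ Ulla ∩ Mateo ∩ Noa ∩ Grace ∩ Viktor: ∅.
There is no time when everyone is free.
There is no common window, so the total is 0 minutes.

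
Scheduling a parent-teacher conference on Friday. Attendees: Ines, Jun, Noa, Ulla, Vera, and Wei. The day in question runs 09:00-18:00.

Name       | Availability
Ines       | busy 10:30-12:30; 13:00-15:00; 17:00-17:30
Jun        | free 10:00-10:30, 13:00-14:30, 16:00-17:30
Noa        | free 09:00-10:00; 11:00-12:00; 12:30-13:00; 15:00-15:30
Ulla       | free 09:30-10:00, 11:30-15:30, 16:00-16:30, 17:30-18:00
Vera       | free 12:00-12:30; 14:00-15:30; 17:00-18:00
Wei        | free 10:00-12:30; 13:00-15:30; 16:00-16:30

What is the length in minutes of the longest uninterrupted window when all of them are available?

Ines free: 09:00-10:30, 12:30-13:00, 15:00-17:00, 17:30-18:00 (invert busy blocks within the working day).
Jun free: 10:00-10:30, 13:00-14:30, 16:00-17:30.
Noa free: 09:00-10:00, 11:00-12:00, 12:30-13:00, 15:00-15:30.
Ulla free: 09:30-10:00, 11:30-15:30, 16:00-16:30, 17:30-18:00.
Vera free: 12:00-12:30, 14:00-15:30, 17:00-18:00.
Wei free: 10:00-12:30, 13:00-15:30, 16:00-16:30.
Ines ∩ Jun: 10:00-10:30, 16:00-17:00.
Ines ∩ Jun ∩ Noa: ∅.
Ines ∩ Jun ∩ Noa ∩ Ulla: ∅.
Ines ∩ Jun ∩ Noa ∩ Ulla ∩ Vera: ∅.
Ines ∩ Jun ∩ Noa ∩ Ulla ∩ Vera ∩ Wei: ∅.
There is no time when everyone is free.
No common window exists, so the longest block is 0 minutes.

0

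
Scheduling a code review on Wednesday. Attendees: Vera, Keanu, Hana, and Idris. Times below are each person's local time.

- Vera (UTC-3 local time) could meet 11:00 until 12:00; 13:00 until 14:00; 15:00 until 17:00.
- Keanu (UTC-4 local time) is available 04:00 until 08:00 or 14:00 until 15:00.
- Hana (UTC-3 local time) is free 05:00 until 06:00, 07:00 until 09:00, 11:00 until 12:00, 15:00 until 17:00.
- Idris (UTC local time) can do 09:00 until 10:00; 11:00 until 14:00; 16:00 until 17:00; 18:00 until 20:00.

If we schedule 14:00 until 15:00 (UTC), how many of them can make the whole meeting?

2

Vera in UTC: 14:00-15:00, 16:00-17:00, 18:00-20:00 (add 3h to convert from UTC-3).
Keanu in UTC: 08:00-12:00, 18:00-19:00 (add 4h to convert from UTC-4).
Hana in UTC: 08:00-09:00, 10:00-12:00, 14:00-15:00, 18:00-20:00 (add 3h to convert from UTC-3).
Idris in UTC: 09:00-10:00, 11:00-14:00, 16:00-17:00, 18:00-20:00.
Vera and Hana can make the full 14:00-15:00 slot — that's 2.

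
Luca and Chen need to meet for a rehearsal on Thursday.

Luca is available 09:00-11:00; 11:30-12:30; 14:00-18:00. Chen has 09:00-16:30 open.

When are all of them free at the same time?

Luca ∩ Chen: 09:00-11:00, 11:30-12:30, 14:00-16:30.

09:00-11:00, 11:30-12:30, 14:00-16:30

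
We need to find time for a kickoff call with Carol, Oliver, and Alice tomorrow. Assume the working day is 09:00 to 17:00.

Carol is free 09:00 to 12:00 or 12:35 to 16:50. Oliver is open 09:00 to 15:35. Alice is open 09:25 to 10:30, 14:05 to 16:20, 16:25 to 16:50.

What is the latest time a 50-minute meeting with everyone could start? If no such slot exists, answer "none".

14:45

Carol ∩ Oliver: 09:00-12:00, 12:35-15:35.
Carol ∩ Oliver ∩ Alice: 09:25-10:30, 14:05-15:35.
Those are the intersection windows.
The last common window of at least 50 minutes is 14:05-15:35; a 50-minute meeting can start as late as 14:45 and still end by 15:35.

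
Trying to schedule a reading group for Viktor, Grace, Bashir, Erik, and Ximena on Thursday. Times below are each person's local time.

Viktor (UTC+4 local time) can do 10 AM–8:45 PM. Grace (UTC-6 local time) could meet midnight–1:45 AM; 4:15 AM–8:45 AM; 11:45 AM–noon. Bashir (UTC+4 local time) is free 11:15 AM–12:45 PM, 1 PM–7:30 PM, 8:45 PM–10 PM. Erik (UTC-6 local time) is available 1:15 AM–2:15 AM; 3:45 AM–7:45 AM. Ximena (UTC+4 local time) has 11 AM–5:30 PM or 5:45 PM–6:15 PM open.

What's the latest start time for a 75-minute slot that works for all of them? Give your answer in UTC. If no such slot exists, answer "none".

Viktor in UTC: 06:00-16:45 (subtract 4h to convert from UTC+4).
Grace in UTC: 06:00-07:45, 10:15-14:45, 17:45-18:00 (add 6h to convert from UTC-6).
Bashir in UTC: 07:15-08:45, 09:00-15:30, 16:45-18:00 (subtract 4h to convert from UTC+4).
Erik in UTC: 07:15-08:15, 09:45-13:45 (add 6h to convert from UTC-6).
Ximena in UTC: 07:00-13:30, 13:45-14:15 (subtract 4h to convert from UTC+4).
Viktor ∩ Grace: 06:00-07:45, 10:15-14:45.
Viktor ∩ Grace ∩ Bashir: 07:15-07:45, 10:15-14:45.
Viktor ∩ Grace ∩ Bashir ∩ Erik: 07:15-07:45, 10:15-13:45.
Viktor ∩ Grace ∩ Bashir ∩ Erik ∩ Ximena: 07:15-07:45, 10:15-13:30.
The last common window of at least 75 minutes is 10:15-13:30; a 75-minute meeting can start as late as 12:15 and still end by 13:30.

12:15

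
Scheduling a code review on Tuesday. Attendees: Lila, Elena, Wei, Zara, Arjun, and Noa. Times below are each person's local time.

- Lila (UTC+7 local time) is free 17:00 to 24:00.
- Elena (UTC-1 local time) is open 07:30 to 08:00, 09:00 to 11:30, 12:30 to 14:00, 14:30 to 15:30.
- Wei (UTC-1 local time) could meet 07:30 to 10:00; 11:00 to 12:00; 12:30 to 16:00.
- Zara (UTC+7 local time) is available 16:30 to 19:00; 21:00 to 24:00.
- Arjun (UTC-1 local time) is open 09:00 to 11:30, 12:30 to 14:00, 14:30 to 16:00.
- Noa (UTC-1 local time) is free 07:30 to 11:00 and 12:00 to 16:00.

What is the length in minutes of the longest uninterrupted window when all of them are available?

60

Lila in UTC: 10:00-17:00 (subtract 7h to convert from UTC+7).
Elena in UTC: 08:30-09:00, 10:00-12:30, 13:30-15:00, 15:30-16:30 (add 1h to convert from UTC-1).
Wei in UTC: 08:30-11:00, 12:00-13:00, 13:30-17:00 (add 1h to convert from UTC-1).
Zara in UTC: 09:30-12:00, 14:00-17:00 (subtract 7h to convert from UTC+7).
Arjun in UTC: 10:00-12:30, 13:30-15:00, 15:30-17:00 (add 1h to convert from UTC-1).
Noa in UTC: 08:30-12:00, 13:00-17:00 (add 1h to convert from UTC-1).
Lila ∩ Elena: 10:00-12:30, 13:30-15:00, 15:30-16:30.
Lila ∩ Elena ∩ Wei: 10:00-11:00, 12:00-12:30, 13:30-15:00, 15:30-16:30.
Lila ∩ Elena ∩ Wei ∩ Zara: 10:00-11:00, 14:00-15:00, 15:30-16:30.
Lila ∩ Elena ∩ Wei ∩ Zara ∩ Arjun: 10:00-11:00, 14:00-15:00, 15:30-16:30.
Lila ∩ Elena ∩ Wei ∩ Zara ∩ Arjun ∩ Noa: 10:00-11:00, 14:00-15:00, 15:30-16:30.
Those are the intersection windows.
The longest is 10:00-11:00 at 60 minutes.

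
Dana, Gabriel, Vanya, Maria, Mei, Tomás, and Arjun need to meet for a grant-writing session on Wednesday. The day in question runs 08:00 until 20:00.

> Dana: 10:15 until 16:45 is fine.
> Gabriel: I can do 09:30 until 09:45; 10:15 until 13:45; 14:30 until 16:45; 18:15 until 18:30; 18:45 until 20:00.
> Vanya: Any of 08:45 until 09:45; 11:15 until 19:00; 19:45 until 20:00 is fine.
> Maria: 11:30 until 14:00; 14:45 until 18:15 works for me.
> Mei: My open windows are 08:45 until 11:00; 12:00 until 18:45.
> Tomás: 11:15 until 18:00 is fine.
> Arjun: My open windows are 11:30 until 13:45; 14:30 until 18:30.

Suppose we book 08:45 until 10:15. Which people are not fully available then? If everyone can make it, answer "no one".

Arjun, Dana, Gabriel, Maria, Tomás, Vanya

Dana: not fully free for 08:45-10:15. Gabriel: not fully free for 08:45-10:15. Vanya: not fully free for 08:45-10:15. Maria: not fully free for 08:45-10:15. Mei: free for 08:45-10:15. Tomás: not fully free for 08:45-10:15. Arjun: not fully free for 08:45-10:15.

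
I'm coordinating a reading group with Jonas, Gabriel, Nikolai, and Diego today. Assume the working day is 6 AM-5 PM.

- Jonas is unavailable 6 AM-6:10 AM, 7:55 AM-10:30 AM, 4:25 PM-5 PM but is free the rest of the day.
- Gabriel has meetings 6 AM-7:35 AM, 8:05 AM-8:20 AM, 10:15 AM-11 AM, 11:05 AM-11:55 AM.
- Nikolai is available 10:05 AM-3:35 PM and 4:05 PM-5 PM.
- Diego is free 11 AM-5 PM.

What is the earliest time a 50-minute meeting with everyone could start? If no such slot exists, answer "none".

Jonas free: 06:10-07:55, 10:30-16:25 (invert busy blocks within the working day).
Gabriel free: 07:35-08:05, 08:20-10:15, 11:00-11:05, 11:55-17:00 (invert busy blocks within the working day).
Nikolai free: 10:05-15:35, 16:05-17:00.
Diego free: 11:00-17:00.
Jonas ∩ Gabriel: 07:35-07:55, 11:00-11:05, 11:55-16:25.
Jonas ∩ Gabriel ∩ Nikolai: 11:00-11:05, 11:55-15:35, 16:05-16:25.
Jonas ∩ Gabriel ∩ Nikolai ∩ Diego: 11:00-11:05, 11:55-15:35, 16:05-16:25.
So the common availability across everyone is 11:00-11:05, 11:55-15:35, 16:05-16:25.
The first common window of at least 50 minutes is 11:55-15:35, so the earliest start is 11:55.

11:55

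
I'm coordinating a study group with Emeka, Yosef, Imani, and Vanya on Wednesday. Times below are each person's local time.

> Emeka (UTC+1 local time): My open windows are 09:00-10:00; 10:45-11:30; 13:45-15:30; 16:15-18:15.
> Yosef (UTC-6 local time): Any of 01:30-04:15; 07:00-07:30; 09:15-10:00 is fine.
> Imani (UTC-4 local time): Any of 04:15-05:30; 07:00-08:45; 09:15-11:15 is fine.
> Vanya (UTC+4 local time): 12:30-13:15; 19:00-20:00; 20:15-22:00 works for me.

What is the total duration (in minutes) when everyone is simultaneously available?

30

Emeka in UTC: 08:00-09:00, 09:45-10:30, 12:45-14:30, 15:15-17:15 (subtract 1h to convert from UTC+1).
Yosef in UTC: 07:30-10:15, 13:00-13:30, 15:15-16:00 (add 6h to convert from UTC-6).
Imani in UTC: 08:15-09:30, 11:00-12:45, 13:15-15:15 (add 4h to convert from UTC-4).
Vanya in UTC: 08:30-09:15, 15:00-16:00, 16:15-18:00 (subtract 4h to convert from UTC+4).
Emeka ∩ Yosef: 08:00-09:00, 09:45-10:15, 13:00-13:30, 15:15-16:00.
Emeka ∩ Yosef ∩ Imani: 08:15-09:00, 13:15-13:30.
Emeka ∩ Yosef ∩ Imani ∩ Vanya: 08:30-09:00.
That's a single block of 30 minutes.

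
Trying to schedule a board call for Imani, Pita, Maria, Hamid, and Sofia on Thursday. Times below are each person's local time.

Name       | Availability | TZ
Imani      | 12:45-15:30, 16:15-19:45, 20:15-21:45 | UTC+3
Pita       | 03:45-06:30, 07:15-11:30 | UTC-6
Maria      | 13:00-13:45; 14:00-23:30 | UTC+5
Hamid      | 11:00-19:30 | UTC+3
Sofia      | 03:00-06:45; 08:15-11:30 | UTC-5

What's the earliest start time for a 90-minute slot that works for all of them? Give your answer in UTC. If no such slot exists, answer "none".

09:45

Imani in UTC: 09:45-12:30, 13:15-16:45, 17:15-18:45 (subtract 3h to convert from UTC+3).
Pita in UTC: 09:45-12:30, 13:15-17:30 (add 6h to convert from UTC-6).
Maria in UTC: 08:00-08:45, 09:00-18:30 (subtract 5h to convert from UTC+5).
Hamid in UTC: 08:00-16:30 (subtract 3h to convert from UTC+3).
Sofia in UTC: 08:00-11:45, 13:15-16:30 (add 5h to convert from UTC-5).
Imani ∩ Pita: 09:45-12:30, 13:15-16:45, 17:15-17:30.
Imani ∩ Pita ∩ Maria: 09:45-12:30, 13:15-16:45, 17:15-17:30.
Imani ∩ Pita ∩ Maria ∩ Hamid: 09:45-12:30, 13:15-16:30.
Imani ∩ Pita ∩ Maria ∩ Hamid ∩ Sofia: 09:45-11:45, 13:15-16:30.
So the common availability across everyone is 09:45-11:45, 13:15-16:30.
The first common window of at least 90 minutes is 09:45-11:45, so the earliest start is 09:45.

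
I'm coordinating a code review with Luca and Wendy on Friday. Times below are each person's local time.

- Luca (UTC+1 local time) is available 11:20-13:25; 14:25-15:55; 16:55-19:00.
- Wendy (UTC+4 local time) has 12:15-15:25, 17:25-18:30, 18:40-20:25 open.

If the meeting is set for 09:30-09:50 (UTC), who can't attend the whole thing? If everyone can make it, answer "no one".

Luca

Luca in UTC: 10:20-12:25, 13:25-14:55, 15:55-18:00 (subtract 1h to convert from UTC+1).
Wendy in UTC: 08:15-11:25, 13:25-14:30, 14:40-16:25 (subtract 4h to convert from UTC+4).
Luca: not fully free for 09:30-09:50. Wendy: free for 09:30-09:50.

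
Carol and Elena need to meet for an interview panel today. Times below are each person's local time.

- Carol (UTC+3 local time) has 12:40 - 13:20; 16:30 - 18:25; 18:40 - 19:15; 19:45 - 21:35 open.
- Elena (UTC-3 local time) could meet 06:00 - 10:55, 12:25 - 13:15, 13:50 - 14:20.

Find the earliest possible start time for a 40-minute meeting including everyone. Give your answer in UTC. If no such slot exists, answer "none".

Carol in UTC: 09:40-10:20, 13:30-15:25, 15:40-16:15, 16:45-18:35 (subtract 3h to convert from UTC+3).
Elena in UTC: 09:00-13:55, 15:25-16:15, 16:50-17:20 (add 3h to convert from UTC-3).
Carol ∩ Elena: 09:40-10:20, 13:30-13:55, 15:40-16:15, 16:50-17:20.
The first common window of at least 40 minutes is 09:40-10:20, so the earliest start is 09:40.

09:40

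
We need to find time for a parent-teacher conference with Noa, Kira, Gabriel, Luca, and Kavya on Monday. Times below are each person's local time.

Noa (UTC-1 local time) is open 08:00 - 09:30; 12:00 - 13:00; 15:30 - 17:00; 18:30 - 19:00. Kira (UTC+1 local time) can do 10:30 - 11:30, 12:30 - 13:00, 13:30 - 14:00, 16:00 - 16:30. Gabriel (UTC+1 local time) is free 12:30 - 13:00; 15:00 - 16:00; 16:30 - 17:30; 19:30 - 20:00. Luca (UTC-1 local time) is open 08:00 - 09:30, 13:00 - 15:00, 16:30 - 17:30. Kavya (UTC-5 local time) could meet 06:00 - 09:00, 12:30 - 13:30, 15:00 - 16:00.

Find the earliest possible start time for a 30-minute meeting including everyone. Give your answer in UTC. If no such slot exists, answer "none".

Noa in UTC: 09:00-10:30, 13:00-14:00, 16:30-18:00, 19:30-20:00 (add 1h to convert from UTC-1).
Kira in UTC: 09:30-10:30, 11:30-12:00, 12:30-13:00, 15:00-15:30 (subtract 1h to convert from UTC+1).
Gabriel in UTC: 11:30-12:00, 14:00-15:00, 15:30-16:30, 18:30-19:00 (subtract 1h to convert from UTC+1).
Luca in UTC: 09:00-10:30, 14:00-16:00, 17:30-18:30 (add 1h to convert from UTC-1).
Kavya in UTC: 11:00-14:00, 17:30-18:30, 20:00-21:00 (add 5h to convert from UTC-5).
Noa ∩ Kira: 09:30-10:30.
Noa ∩ Kira ∩ Gabriel: ∅.
Noa ∩ Kira ∩ Gabriel ∩ Luca: ∅.
Noa ∩ Kira ∩ Gabriel ∩ Luca ∩ Kavya: ∅.
There is no time when everyone is free.
No common window is at least 30 minutes long.

none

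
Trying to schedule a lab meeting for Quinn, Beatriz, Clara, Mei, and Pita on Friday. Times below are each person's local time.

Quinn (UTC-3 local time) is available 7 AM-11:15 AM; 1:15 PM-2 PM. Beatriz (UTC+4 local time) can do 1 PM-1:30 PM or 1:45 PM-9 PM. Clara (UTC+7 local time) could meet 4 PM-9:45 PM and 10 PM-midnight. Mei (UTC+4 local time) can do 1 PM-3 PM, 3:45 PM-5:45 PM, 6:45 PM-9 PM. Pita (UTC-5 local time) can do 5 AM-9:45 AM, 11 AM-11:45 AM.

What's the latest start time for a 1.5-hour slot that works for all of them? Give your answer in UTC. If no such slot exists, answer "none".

Quinn in UTC: 10:00-14:15, 16:15-17:00 (add 3h to convert from UTC-3).
Beatriz in UTC: 09:00-09:30, 09:45-17:00 (subtract 4h to convert from UTC+4).
Clara in UTC: 09:00-14:45, 15:00-17:00 (subtract 7h to convert from UTC+7).
Mei in UTC: 09:00-11:00, 11:45-13:45, 14:45-17:00 (subtract 4h to convert from UTC+4).
Pita in UTC: 10:00-14:45, 16:00-16:45 (add 5h to convert from UTC-5).
Quinn ∩ Beatriz: 10:00-14:15, 16:15-17:00.
Quinn ∩ Beatriz ∩ Clara: 10:00-14:15, 16:15-17:00.
Quinn ∩ Beatriz ∩ Clara ∩ Mei: 10:00-11:00, 11:45-13:45, 16:15-17:00.
Quinn ∩ Beatriz ∩ Clara ∩ Mei ∩ Pita: 10:00-11:00, 11:45-13:45, 16:15-16:45.
The last common window of at least 90 minutes is 11:45-13:45; a 90-minute meeting can start as late as 12:15 and still end by 13:45.

12:15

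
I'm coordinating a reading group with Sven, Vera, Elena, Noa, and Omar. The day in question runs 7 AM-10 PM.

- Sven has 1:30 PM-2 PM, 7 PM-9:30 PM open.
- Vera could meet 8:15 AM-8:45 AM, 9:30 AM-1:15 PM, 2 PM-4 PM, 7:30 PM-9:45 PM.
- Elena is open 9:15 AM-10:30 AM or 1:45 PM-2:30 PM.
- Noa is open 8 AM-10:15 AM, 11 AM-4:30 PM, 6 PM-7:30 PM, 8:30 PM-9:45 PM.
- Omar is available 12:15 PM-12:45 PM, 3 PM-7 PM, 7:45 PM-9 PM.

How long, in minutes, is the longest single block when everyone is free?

Sven ∩ Vera: 19:30-21:30.
Sven ∩ Vera ∩ Elena: ∅.
Sven ∩ Vera ∩ Elena ∩ Noa: ∅.
Sven ∩ Vera ∩ Elena ∩ Noa ∩ Omar: ∅.
There is no time when everyone is free.
No common window exists, so the longest block is 0 minutes.

0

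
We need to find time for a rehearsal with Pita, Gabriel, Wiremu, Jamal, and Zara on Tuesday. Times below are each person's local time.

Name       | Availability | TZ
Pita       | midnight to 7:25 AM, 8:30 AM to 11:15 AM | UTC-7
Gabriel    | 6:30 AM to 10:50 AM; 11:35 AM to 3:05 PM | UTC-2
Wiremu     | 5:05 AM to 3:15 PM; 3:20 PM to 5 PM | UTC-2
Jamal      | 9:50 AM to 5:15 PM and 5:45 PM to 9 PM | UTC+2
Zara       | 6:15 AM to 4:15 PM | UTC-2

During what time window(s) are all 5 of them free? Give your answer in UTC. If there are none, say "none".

Pita in UTC: 07:00-14:25, 15:30-18:15 (add 7h to convert from UTC-7).
Gabriel in UTC: 08:30-12:50, 13:35-17:05 (add 2h to convert from UTC-2).
Wiremu in UTC: 07:05-17:15, 17:20-19:00 (add 2h to convert from UTC-2).
Jamal in UTC: 07:50-15:15, 15:45-19:00 (subtract 2h to convert from UTC+2).
Zara in UTC: 08:15-18:15 (add 2h to convert from UTC-2).
Pita ∩ Gabriel: 08:30-12:50, 13:35-14:25, 15:30-17:05.
Pita ∩ Gabriel ∩ Wiremu: 08:30-12:50, 13:35-14:25, 15:30-17:05.
Pita ∩ Gabriel ∩ Wiremu ∩ Jamal: 08:30-12:50, 13:35-14:25, 15:45-17:05.
Pita ∩ Gabriel ∩ Wiremu ∩ Jamal ∩ Zara: 08:30-12:50, 13:35-14:25, 15:45-17:05.

08:30-12:50, 13:35-14:25, 15:45-17:05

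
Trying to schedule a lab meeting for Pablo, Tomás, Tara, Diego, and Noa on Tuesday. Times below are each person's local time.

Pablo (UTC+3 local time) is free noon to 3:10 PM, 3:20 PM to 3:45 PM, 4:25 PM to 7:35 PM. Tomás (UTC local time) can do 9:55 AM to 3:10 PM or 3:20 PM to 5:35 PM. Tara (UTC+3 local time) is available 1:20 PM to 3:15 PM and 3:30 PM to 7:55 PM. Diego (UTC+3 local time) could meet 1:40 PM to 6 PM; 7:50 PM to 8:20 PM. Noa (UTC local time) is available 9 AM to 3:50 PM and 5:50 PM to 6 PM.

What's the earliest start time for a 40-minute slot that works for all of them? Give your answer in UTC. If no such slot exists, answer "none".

Pablo in UTC: 09:00-12:10, 12:20-12:45, 13:25-16:35 (subtract 3h to convert from UTC+3).
Tomás in UTC: 09:55-15:10, 15:20-17:35.
Tara in UTC: 10:20-12:15, 12:30-16:55 (subtract 3h to convert from UTC+3).
Diego in UTC: 10:40-15:00, 16:50-17:20 (subtract 3h to convert from UTC+3).
Noa in UTC: 09:00-15:50, 17:50-18:00.
Pablo ∩ Tomás: 09:55-12:10, 12:20-12:45, 13:25-15:10, 15:20-16:35.
Pablo ∩ Tomás ∩ Tara: 10:20-12:10, 12:30-12:45, 13:25-15:10, 15:20-16:35.
Pablo ∩ Tomás ∩ Tara ∩ Diego: 10:40-12:10, 12:30-12:45, 13:25-15:00.
Pablo ∩ Tomás ∩ Tara ∩ Diego ∩ Noa: 10:40-12:10, 12:30-12:45, 13:25-15:00.
The first common window of at least 40 minutes is 10:40-12:10, so the earliest start is 10:40.

10:40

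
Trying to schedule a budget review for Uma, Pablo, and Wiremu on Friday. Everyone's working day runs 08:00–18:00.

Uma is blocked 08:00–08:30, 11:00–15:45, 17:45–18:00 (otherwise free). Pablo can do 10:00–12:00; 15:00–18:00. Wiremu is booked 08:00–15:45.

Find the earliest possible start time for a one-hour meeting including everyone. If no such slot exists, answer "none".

15:45

Uma free: 08:30-11:00, 15:45-17:45 (invert busy blocks within the working day).
Pablo free: 10:00-12:00, 15:00-18:00.
Wiremu free: 15:45-18:00 (invert busy blocks within the working day).
Uma ∩ Pablo: 10:00-11:00, 15:45-17:45.
Uma ∩ Pablo ∩ Wiremu: 15:45-17:45.
The first common window of at least 60 minutes is 15:45-17:45, so the earliest start is 15:45.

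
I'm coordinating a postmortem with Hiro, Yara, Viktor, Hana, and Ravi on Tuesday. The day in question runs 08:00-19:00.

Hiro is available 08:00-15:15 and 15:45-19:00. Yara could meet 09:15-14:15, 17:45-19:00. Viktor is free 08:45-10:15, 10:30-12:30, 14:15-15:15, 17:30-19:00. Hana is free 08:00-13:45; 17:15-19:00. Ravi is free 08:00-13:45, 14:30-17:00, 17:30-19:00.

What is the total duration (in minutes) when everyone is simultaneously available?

Hiro ∩ Yara: 09:15-14:15, 17:45-19:00.
Hiro ∩ Yara ∩ Viktor: 09:15-10:15, 10:30-12:30, 17:45-19:00.
Hiro ∩ Yara ∩ Viktor ∩ Hana: 09:15-10:15, 10:30-12:30, 17:45-19:00.
Hiro ∩ Yara ∩ Viktor ∩ Hana ∩ Ravi: 09:15-10:15, 10:30-12:30, 17:45-19:00.
So the common availability across everyone is 09:15-10:15, 10:30-12:30, 17:45-19:00.
Summing the common windows: 60 + 120 + 75 = 255 minutes.

255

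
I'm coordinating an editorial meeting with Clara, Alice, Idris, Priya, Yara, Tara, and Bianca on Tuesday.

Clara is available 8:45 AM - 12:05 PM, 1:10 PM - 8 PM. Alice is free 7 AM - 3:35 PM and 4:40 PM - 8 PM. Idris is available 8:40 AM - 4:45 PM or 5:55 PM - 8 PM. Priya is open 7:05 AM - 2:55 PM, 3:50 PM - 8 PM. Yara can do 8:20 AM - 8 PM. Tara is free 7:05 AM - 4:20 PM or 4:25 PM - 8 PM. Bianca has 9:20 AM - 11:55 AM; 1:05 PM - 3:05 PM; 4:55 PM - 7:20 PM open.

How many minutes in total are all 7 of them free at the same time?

Clara ∩ Alice: 08:45-12:05, 13:10-15:35, 16:40-20:00.
Clara ∩ Alice ∩ Idris: 08:45-12:05, 13:10-15:35, 16:40-16:45, 17:55-20:00.
Clara ∩ Alice ∩ Idris ∩ Priya: 08:45-12:05, 13:10-14:55, 16:40-16:45, 17:55-20:00.
Clara ∩ Alice ∩ Idris ∩ Priya ∩ Yara: 08:45-12:05, 13:10-14:55, 16:40-16:45, 17:55-20:00.
Clara ∩ Alice ∩ Idris ∩ Priya ∩ Yara ∩ Tara: 08:45-12:05, 13:10-14:55, 16:40-16:45, 17:55-20:00.
Clara ∩ Alice ∩ Idris ∩ Priya ∩ Yara ∩ Tara ∩ Bianca: 09:20-11:55, 13:10-14:55, 17:55-19:20.
Summing the common windows: 155 + 105 + 85 = 345 minutes.

345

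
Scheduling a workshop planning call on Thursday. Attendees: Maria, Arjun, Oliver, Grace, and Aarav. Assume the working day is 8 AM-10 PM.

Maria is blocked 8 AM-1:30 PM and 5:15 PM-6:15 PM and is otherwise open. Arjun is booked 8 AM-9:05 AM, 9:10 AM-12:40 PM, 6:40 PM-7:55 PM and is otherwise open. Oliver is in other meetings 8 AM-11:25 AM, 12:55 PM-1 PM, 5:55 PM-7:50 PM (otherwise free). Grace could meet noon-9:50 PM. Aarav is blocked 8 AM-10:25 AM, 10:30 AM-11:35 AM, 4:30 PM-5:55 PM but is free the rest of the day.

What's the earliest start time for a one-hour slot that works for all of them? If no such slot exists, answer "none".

13:30

Maria free: 13:30-17:15, 18:15-22:00 (invert busy blocks within the working day).
Arjun free: 09:05-09:10, 12:40-18:40, 19:55-22:00 (invert busy blocks within the working day).
Oliver free: 11:25-12:55, 13:00-17:55, 19:50-22:00 (invert busy blocks within the working day).
Grace free: 12:00-21:50.
Aarav free: 10:25-10:30, 11:35-16:30, 17:55-22:00 (invert busy blocks within the working day).
Maria ∩ Arjun: 13:30-17:15, 18:15-18:40, 19:55-22:00.
Maria ∩ Arjun ∩ Oliver: 13:30-17:15, 19:55-22:00.
Maria ∩ Arjun ∩ Oliver ∩ Grace: 13:30-17:15, 19:55-21:50.
Maria ∩ Arjun ∩ Oliver ∩ Grace ∩ Aarav: 13:30-16:30, 19:55-21:50.
The first common window of at least 60 minutes is 13:30-16:30, so the earliest start is 13:30.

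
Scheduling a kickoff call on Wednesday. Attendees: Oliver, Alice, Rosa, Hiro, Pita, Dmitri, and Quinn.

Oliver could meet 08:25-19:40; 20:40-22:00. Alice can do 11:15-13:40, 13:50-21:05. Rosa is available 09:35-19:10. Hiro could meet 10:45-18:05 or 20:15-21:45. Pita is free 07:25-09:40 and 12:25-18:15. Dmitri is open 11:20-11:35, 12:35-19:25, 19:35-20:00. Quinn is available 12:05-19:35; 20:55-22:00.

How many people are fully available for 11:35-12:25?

4

Oliver, Alice, Rosa, and Hiro can make the full 11:35-12:25 slot — that's 4.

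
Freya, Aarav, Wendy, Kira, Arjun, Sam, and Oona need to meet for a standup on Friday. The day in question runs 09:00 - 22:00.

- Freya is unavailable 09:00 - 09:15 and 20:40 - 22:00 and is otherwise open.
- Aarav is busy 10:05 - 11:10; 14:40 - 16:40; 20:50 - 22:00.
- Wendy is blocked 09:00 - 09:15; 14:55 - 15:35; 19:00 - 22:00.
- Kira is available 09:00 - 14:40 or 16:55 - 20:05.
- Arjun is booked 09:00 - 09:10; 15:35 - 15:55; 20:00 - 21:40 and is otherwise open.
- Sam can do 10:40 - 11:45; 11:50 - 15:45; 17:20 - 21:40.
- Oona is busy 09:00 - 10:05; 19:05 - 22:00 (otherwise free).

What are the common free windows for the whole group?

11:10-11:45, 11:50-14:40, 17:20-19:00

Freya free: 09:15-20:40 (invert busy blocks within the working day).
Aarav free: 09:00-10:05, 11:10-14:40, 16:40-20:50 (invert busy blocks within the working day).
Wendy free: 09:15-14:55, 15:35-19:00 (invert busy blocks within the working day).
Kira free: 09:00-14:40, 16:55-20:05.
Arjun free: 09:10-15:35, 15:55-20:00, 21:40-22:00 (invert busy blocks within the working day).
Sam free: 10:40-11:45, 11:50-15:45, 17:20-21:40.
Oona free: 10:05-19:05 (invert busy blocks within the working day).
Freya ∩ Aarav: 09:15-10:05, 11:10-14:40, 16:40-20:40.
Freya ∩ Aarav ∩ Wendy: 09:15-10:05, 11:10-14:40, 16:40-19:00.
Freya ∩ Aarav ∩ Wendy ∩ Kira: 09:15-10:05, 11:10-14:40, 16:55-19:00.
Freya ∩ Aarav ∩ Wendy ∩ Kira ∩ Arjun: 09:15-10:05, 11:10-14:40, 16:55-19:00.
Freya ∩ Aarav ∩ Wendy ∩ Kira ∩ Arjun ∩ Sam: 11:10-11:45, 11:50-14:40, 17:20-19:00.
Freya ∩ Aarav ∩ Wendy ∩ Kira ∩ Arjun ∩ Sam ∩ Oona: 11:10-11:45, 11:50-14:40, 17:20-19:00.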